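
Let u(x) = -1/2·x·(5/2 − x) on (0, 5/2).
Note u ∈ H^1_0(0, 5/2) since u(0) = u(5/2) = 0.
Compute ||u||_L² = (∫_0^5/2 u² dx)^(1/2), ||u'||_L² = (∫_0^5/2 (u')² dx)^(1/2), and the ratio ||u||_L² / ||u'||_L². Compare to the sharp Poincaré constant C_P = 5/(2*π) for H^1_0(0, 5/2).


||u||_L² / ||u'||_L² = sqrt(10)/4 < C_P = 5/(2*π).

u(x) = -1/2·x·(5/2 − x), so u'(x) = x - 5/4.
u(x) = -1/2·x·(5/2 − x) vanishes at x = 0 and x = 5/2, so u ∈ H^1_0(0, 5/2). Differentiate via the product rule and integrate the resulting polynomials term by term.
  ∫_0^5/2 u² dx = ∫_0^5/2 (x^4/4 - 5*x^3/4 + 25*x^2/16) dx. Term by term:
    ∫_0^5/2 x^4/4 dx = 625/128;  ∫_0^5/2 -5*x^3/4 dx = -3125/256;  ∫_0^5/2 25*x^2/16 dx = 3125/384.
  Sum: 625/128 − 3125/256 + 3125/384 = 625/768.
  ∫_0^5/2 (u')² dx = ∫_0^5/2 (x^2 - 5*x/2 + 25/16) dx. Term by term:
    ∫_0^5/2 x^2 dx = 125/24;  ∫_0^5/2 -5*x/2 dx = -125/16;  ∫_0^5/2 25/16 dx = 125/32.
  Sum: 125/24 − 125/16 + 125/32 = 125/96.
∫_0^5/2 u² dx = 625/768, so ||u||_L² = 25*sqrt(3)/48.
∫_0^5/2 (u')² dx = 125/96, so ||u'||_L² = 5*sqrt(30)/24.
Ratio ||u||_L² / ||u'||_L² = sqrt(10)/4.
Sharp Poincaré constant on H^1_0(0, 5/2) is C_P = L/π = 5/(2*π), achieved by sin(2*π/5·x).
A polynomial bump cannot attain the sharp Poincaré constant (only the first sine eigenfunction does), so the ratio is strictly less than C_P, consistent with ||u||_L² ≤ C_P ||u'||_L².


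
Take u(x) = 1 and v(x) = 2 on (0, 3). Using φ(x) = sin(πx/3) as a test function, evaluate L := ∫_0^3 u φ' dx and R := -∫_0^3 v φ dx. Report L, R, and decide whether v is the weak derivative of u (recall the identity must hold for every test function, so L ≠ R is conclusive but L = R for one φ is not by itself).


LHS = 0, RHS = -12/π. No, v is not the weak derivative of u.

u(x) = 1, classical derivative u'(x) = 0.
φ(x) = sin(πx/3), so φ'(x) = π*cos(π*x/3)/3.
Note φ(0) = φ(3) = 0, so the boundary term u·φ vanishes.
LHS = ∫_0^3 u(x) φ'(x) dx = ∫_0^3 (π*cos(π*x/3)/3) dx. Term by term:
  ∫_0^3 π*cos(π*x/3)/3 dx = 0.
So LHS = 0.
∫_0^3 v(x) φ(x) dx = ∫_0^3 (2*sin(π*x/3)) dx. Term by term:
  ∫_0^3 2*sin(π*x/3) dx = 12/π.
So RHS = -∫_0^3 v(x) φ(x) dx = -12/π.
LHS − RHS = 12/π ≠ 0, so the identity fails.
(For a valid weak derivative the identity must hold for EVERY test function, in particular this one. The failure shows v is NOT the weak derivative of u.)
Correct weak derivative would be u'(x) = 0.


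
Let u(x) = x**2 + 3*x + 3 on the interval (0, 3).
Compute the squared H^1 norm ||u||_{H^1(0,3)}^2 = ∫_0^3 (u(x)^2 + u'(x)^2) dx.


||u||_{H^1}^2 = 5301/10

The H^1 norm (squared) on an interval (0, L) is
  ||u||_{H^1}^2 = ∫_0^L u(x)^2 dx + ∫_0^L u'(x)^2 dx.
Compute u'(x) = 2*x + 3.
Then u(x)^2 = x**4 + 6*x**3 + 15*x**2 + 18*x + 9 and u'(x)^2 = 4*x**2 + 12*x + 9.
Integrate each monomial from 0 to 3 using ∫_0^3 c·x^n dx = c·3^(n+1)/(n+1):
  ∫_0^3 u(x)^2 dx = ∫_0^3 (x^4 + 6*x^3 + 15*x^2 + 18*x + 9) dx. Term by term:
    ∫_0^3 x^4 dx = 243/5;  ∫_0^3 6*x^3 dx = 243/2;  ∫_0^3 15*x^2 dx = 135;
    ∫_0^3 18*x dx = 81;  ∫_0^3 9 dx = 27.
  Sum: 243/5 + 243/2 + 135 + 81 + 27 = 4131/10.
  ∫_0^3 u'(x)^2 dx = ∫_0^3 (4*x^2 + 12*x + 9) dx. Term by term:
    ∫_0^3 4*x^2 dx = 36;  ∫_0^3 12*x dx = 54;  ∫_0^3 9 dx = 27.
  Sum: 36 + 54 + 27 = 117.
Adding: ||u||_{H^1}^2 = 4131/10 + 117 = 5301/10.


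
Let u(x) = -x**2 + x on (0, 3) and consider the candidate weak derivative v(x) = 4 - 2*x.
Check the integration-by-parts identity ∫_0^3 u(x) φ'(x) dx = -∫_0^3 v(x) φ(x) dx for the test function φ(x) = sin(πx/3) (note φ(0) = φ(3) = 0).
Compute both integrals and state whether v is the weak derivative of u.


LHS = 12/π, RHS = -6/π. No, v is not the weak derivative of u.

u(x) = -x**2 + x, classical derivative u'(x) = 1 - 2*x.
φ(x) = sin(πx/3), so φ'(x) = π*cos(π*x/3)/3.
Note φ(0) = φ(3) = 0, so the boundary term u·φ vanishes.
LHS = ∫_0^3 u(x) φ'(x) dx = ∫_0^3 (-π*x^2*cos(π*x/3)/3 + π*x*cos(π*x/3)/3) dx. Term by term:
  ∫_0^3 -π*x^2*cos(π*x/3)/3 dx = 18/π;  ∫_0^3 π*x*cos(π*x/3)/3 dx = -6/π.
Sum: 18/π − 6/π = 12/π.
So LHS = 12/π.
∫_0^3 v(x) φ(x) dx = ∫_0^3 (-2*x*sin(π*x/3) + 4*sin(π*x/3)) dx. Term by term:
  ∫_0^3 4*sin(π*x/3) dx = 24/π;  ∫_0^3 -2*x*sin(π*x/3) dx = -18/π.
Sum: 24/π − 18/π = 6/π.
So RHS = -∫_0^3 v(x) φ(x) dx = -6/π.
LHS − RHS = 18/π ≠ 0, so the identity fails.
(For a valid weak derivative the identity must hold for EVERY test function, in particular this one. The failure shows v is NOT the weak derivative of u.)
Correct weak derivative would be u'(x) = 1 - 2*x.


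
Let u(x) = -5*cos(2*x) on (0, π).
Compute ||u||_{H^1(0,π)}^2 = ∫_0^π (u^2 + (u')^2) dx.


||u||_{H^1(0,π)}^2 = 125*π/2

u'(x) = 10*sin(2*x).
Expand u² and (u')² and integrate term by term on (0, π), using: for integers n ≥ 1, ∫_0^π sin²(nx) dx = ∫_0^π cos²(nx) dx = π/2; for n ≠ n', ∫_0^π sin(nx)sin(n'x) dx = ∫_0^π cos(nx)cos(n'x) dx = 0; and by product-to-sum, ∫_0^π sin(nx)cos(n'x) dx = ½∫_0^π [sin((n+n')x) + sin((n−n')x)] dx, which is 0 when n+n' is even and 2n/(n²−n'²) when n+n' is odd (it need not vanish on (0, π)).
  u² squared terms: (-5)²·∫cos(2x)² dx = 25·π/2 = 25*π/2.
  So ∫_0^π u² dx = 25*π/2.
  (u')² squared terms: (10)²·∫sin(2x)² dx = 100·π/2 = 50*π.
  So ∫_0^π (u')² dx = 50*π.
||u||_{H^1}^2 = (25*π/2) + (50*π) = 125*π/2.


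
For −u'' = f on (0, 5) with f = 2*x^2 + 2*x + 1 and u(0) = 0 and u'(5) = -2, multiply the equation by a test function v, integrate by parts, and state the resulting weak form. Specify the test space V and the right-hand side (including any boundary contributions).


V = {v ∈ H^1(0, 5) : v(0) = 0} (test functions vanish at x = 0 where u is specified); weak form: ∫_0^5 u'v' dx = ∫_0^5 (2*x^2 + 2*x + 1) v dx − 2·v(5) for all v ∈ V.

Multiply both sides by a test function v and integrate from 0 to 5:
  ∫_0^5 −u''(x) v(x) dx = ∫_0^5 f(x) v(x) dx.
Integrate the LHS by parts once:
  ∫_0^5 −u'' v dx = −[u'(x) v(x)]_0^5 + ∫_0^5 u'(x) v'(x) dx.
Thus ∫_0^5 u'(x) v'(x) dx = ∫_0^5 f(x) v(x) dx + [u'(x) v(x)]_0^5.
Choose V so that boundary terms are either known or forced to vanish.
Mixed BC: u(0) = 0 (Dirichlet) and u'(5) = -2 (Neumann). Define V = {v ∈ H^1(0, 5) : v(0) = 0}. Then [u' v]_0^5 = u'(5)·v(5) − u'(0)·0 = − 2·v(5).
Weak formulation: find u (satisfying any essential BC) such that ∫_0^5 u'(x) v'(x) dx = ∫_0^5 f v dx − 2·v(5) for all v ∈ V (Dirichlet at 0 absorbed into V; Neumann datum at x = 5 contributes the boundary term).
Substituting f(x) = 2*x^2 + 2*x + 1, the right-hand side is ∫_0^5 (2*x^2 + 2*x + 1) v dx − 2·v(5).


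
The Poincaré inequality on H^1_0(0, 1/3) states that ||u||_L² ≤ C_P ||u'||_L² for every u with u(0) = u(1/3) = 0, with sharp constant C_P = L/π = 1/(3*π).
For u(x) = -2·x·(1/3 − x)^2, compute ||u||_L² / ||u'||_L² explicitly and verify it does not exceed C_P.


||u||_L² / ||u'||_L² = sqrt(14)/42 < C_P = 1/(3*π).

u(x) = -2·x·(1/3 − x)^2, so u'(x) = -6*x^2 + 8*x/3 - 2/9.
u(x) = -2·x·(1/3 − x)^2 vanishes at x = 0 and x = 1/3, so u ∈ H^1_0(0, 1/3). Differentiate via the product rule and integrate the resulting polynomials term by term.
  ∫_0^1/3 u² dx = ∫_0^1/3 (4*x^6 - 16*x^5/3 + 8*x^4/3 - 16*x^3/27 + 4*x^2/81) dx. Term by term:
    ∫_0^1/3 4*x^6 dx = 4/15309;  ∫_0^1/3 -16*x^5/3 dx = -8/6561;  ∫_0^1/3 8*x^4/3 dx = 8/3645;
    ∫_0^1/3 -16*x^3/27 dx = -4/2187;  ∫_0^1/3 4*x^2/81 dx = 4/6561.
  Sum: 4/15309 − 8/6561 + 8/3645 − 4/2187 + 4/6561 = 4/229635.
  ∫_0^1/3 (u')² dx = ∫_0^1/3 (36*x^4 - 32*x^3 + 88*x^2/9 - 32*x/27 + 4/81) dx. Term by term:
    ∫_0^1/3 36*x^4 dx = 4/135;  ∫_0^1/3 -32*x^3 dx = -8/81;  ∫_0^1/3 88*x^2/9 dx = 88/729;
    ∫_0^1/3 -32*x/27 dx = -16/243;  ∫_0^1/3 4/81 dx = 4/243.
  Sum: 4/135 − 8/81 + 88/729 − 16/243 + 4/243 = 8/3645.
∫_0^1/3 u² dx = 4/229635, so ||u||_L² = 2*sqrt(35)/2835.
∫_0^1/3 (u')² dx = 8/3645, so ||u'||_L² = 2*sqrt(10)/135.
Ratio ||u||_L² / ||u'||_L² = sqrt(14)/42.
Sharp Poincaré constant on H^1_0(0, 1/3) is C_P = L/π = 1/(3*π), achieved by sin(3*π·x).
A polynomial bump cannot attain the sharp Poincaré constant (only the first sine eigenfunction does), so the ratio is strictly less than C_P, consistent with ||u||_L² ≤ C_P ||u'||_L².


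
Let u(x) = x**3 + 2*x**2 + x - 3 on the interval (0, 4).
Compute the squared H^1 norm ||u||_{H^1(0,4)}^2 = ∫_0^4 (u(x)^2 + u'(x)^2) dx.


||u||_{H^1}^2 = 206680/21

The H^1 norm (squared) on an interval (0, L) is
  ||u||_{H^1}^2 = ∫_0^L u(x)^2 dx + ∫_0^L u'(x)^2 dx.
Compute u'(x) = 3*x**2 + 4*x + 1.
Then u(x)^2 = x**6 + 4*x**5 + 6*x**4 - 2*x**3 - 11*x**2 - 6*x + 9 and u'(x)^2 = 9*x**4 + 24*x**3 + 22*x**2 + 8*x + 1.
Integrate each monomial from 0 to 4 using ∫_0^4 c·x^n dx = c·4^(n+1)/(n+1):
  ∫_0^4 u(x)^2 dx = ∫_0^4 (x^6 + 4*x^5 + 6*x^4 - 2*x^3 - 11*x^2 - 6*x + 9) dx. Term by term:
    ∫_0^4 x^6 dx = 16384/7;  ∫_0^4 4*x^5 dx = 8192/3;  ∫_0^4 6*x^4 dx = 6144/5;
    ∫_0^4 -2*x^3 dx = -128;  ∫_0^4 -11*x^2 dx = -704/3;  ∫_0^4 -6*x dx = -48;
    ∫_0^4 9 dx = 36.
  Sum: 16384/7 + 8192/3 + 6144/5 − 128 − 704/3 − 48 + 36 = 207388/35.
  ∫_0^4 u'(x)^2 dx = ∫_0^4 (9*x^4 + 24*x^3 + 22*x^2 + 8*x + 1) dx. Term by term:
    ∫_0^4 9*x^4 dx = 9216/5;  ∫_0^4 24*x^3 dx = 1536;  ∫_0^4 22*x^2 dx = 1408/3;
    ∫_0^4 8*x dx = 64;  ∫_0^4 1 dx = 4.
  Sum: 9216/5 + 1536 + 1408/3 + 64 + 4 = 58748/15.
Adding: ||u||_{H^1}^2 = 207388/35 + 58748/15 = 206680/21.


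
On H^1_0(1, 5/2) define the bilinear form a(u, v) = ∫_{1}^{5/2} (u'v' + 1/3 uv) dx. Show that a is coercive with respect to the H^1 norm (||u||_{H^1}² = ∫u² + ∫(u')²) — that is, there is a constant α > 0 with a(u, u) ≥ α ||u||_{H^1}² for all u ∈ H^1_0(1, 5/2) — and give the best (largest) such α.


α = (3 + 4*π^2)/(9 + 4*π^2)

Coercivity of a(·,·) on H^1_0(1, 5/2) means a(u, u) ≥ α ||u||_{H^1}² for every u ∈ H^1_0.
The interval has length L = 3/2, and Poincaré/coercivity depend only on L. Here a(u, u) = ∫(u')² + (1/3)·∫u².
Here 0 < c = 1/3 < 1. The condition a(u,u) ≥ α||u||_{H^1}² reads (1−α)∫(u')² ≥ (α−c)∫u². Any admissible α is ≤ 1 (rapidly oscillating u have ∫u²/∫(u')² → 0), and α = 1 would force 0 ≥ (1−c)∫u², impossible since c < 1; so 1−α > 0. By the sharp Poincaré inequality on H^1_0 of an interval of length L, ∫(u')² ≥ (π/L)²∫u² with equality for the first sine mode sin(π(x−x₀)/L) (x₀ the left endpoint), so the inequality holds for all u iff (1−α)(π/L)² ≥ α − c, i.e. α ≤ ((π/L)² + c)/((π/L)² + 1) = (1 + c(L/π)²)/(1 + (L/π)²). With (π/L)² = 4*π^2/9 and c = 1/3, the largest admissible constant is α = ((π/L)² + c)/((π/L)² + 1).
Simplifying, α = (3 + 4*π^2)/(9 + 4*π^2).


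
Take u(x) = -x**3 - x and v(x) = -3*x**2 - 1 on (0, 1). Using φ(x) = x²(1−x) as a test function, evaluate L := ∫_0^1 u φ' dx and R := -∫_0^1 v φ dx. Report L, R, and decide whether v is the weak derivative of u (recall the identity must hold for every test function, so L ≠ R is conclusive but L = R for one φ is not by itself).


LHS = 11/60, RHS = 11/60. Yes, v = u' weakly.

u(x) = -x**3 - x, classical derivative u'(x) = -3*x**2 - 1.
φ(x) = x²(1−x), so φ'(x) = x*(2 - 3*x).
Note φ(0) = φ(1) = 0, so the boundary term u·φ vanishes.
LHS = ∫_0^1 u(x) φ'(x) dx = ∫_0^1 (3*x^5 - 2*x^4 + 3*x^3 - 2*x^2) dx. Term by term:
  ∫_0^1 3*x^5 dx = 1/2;  ∫_0^1 -2*x^4 dx = -2/5;  ∫_0^1 3*x^3 dx = 3/4;
  ∫_0^1 -2*x^2 dx = -2/3.
Sum: 1/2 − 2/5 + 3/4 − 2/3 = 11/60.
So LHS = 11/60.
∫_0^1 v(x) φ(x) dx = ∫_0^1 (3*x^5 - 3*x^4 + x^3 - x^2) dx. Term by term:
  ∫_0^1 3*x^5 dx = 1/2;  ∫_0^1 -3*x^4 dx = -3/5;  ∫_0^1 x^3 dx = 1/4;
  ∫_0^1 -x^2 dx = -1/3.
Sum: 1/2 − 3/5 + 1/4 − 1/3 = -11/60.
So RHS = -∫_0^1 v(x) φ(x) dx = 11/60.
LHS = RHS, so the identity holds for this test φ.
Moreover u is smooth here and v(x) = u'(x) = -3*x**2 - 1 pointwise, so the identity holds for every test function. Hence v is the weak derivative of u.


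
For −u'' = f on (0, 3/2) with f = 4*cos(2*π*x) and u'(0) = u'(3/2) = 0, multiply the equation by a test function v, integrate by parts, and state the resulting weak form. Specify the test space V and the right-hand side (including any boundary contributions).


V = H^1(0, 3/2) (no boundary constraint on v; u is determined up to an additive constant); weak form: ∫_0^3/2 u'v' dx = ∫_0^3/2 (4*cos(2*π*x)) v dx for all v ∈ V.

Multiply both sides by a test function v and integrate from 0 to 3/2:
  ∫_0^3/2 −u''(x) v(x) dx = ∫_0^3/2 f(x) v(x) dx.
Integrate the LHS by parts once:
  ∫_0^3/2 −u'' v dx = −[u'(x) v(x)]_0^3/2 + ∫_0^3/2 u'(x) v'(x) dx.
Thus ∫_0^3/2 u'(x) v'(x) dx = ∫_0^3/2 f(x) v(x) dx + [u'(x) v(x)]_0^3/2.
Choose V so that boundary terms are either known or forced to vanish.
u has homogeneous Neumann: u'(0) = u'(3/2) = 0. So [u' v]_0^3/2 = 0·v(3/2) − 0·v(0) = 0 for any v; take V = H^1(0, 3/2).
Weak formulation: find u (satisfying any essential BC) such that ∫_0^3/2 u'(x) v'(x) dx = ∫_0^3/2 f v dx for all v ∈ V (homogeneous Neumann, so boundary terms vanish).
Substituting f(x) = 4*cos(2*π*x), the right-hand side is ∫_0^3/2 (4*cos(2*π*x)) v dx.
Compatibility check (pure Neumann): taking v ≡ 1 ∈ V gives 0 = ∫_0^3/2 f dx + (0) − (0), i.e. ∫_0^3/2 f dx must equal u'(0) − u'(3/2) = 0. Indeed ∫_0^3/2 (4*cos(2*π*x)) dx = 0, so the data are compatible. The solution is then unique only up to an additive constant (fix it e.g. by requiring ∫_0^3/2 u dx = 0).


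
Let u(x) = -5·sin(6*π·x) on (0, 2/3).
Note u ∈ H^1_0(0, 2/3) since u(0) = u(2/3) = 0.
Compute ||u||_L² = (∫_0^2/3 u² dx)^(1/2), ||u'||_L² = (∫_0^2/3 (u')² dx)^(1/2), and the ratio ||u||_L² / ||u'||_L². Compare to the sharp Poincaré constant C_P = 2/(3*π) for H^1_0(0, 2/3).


||u||_L² / ||u'||_L² = 1/(6*π) < C_P = 2/(3*π).

u(x) = -5·sin(6*π·x), so u'(x) = -30*π*cos(6*π*x).
Writing u(x) = A·sin(kπx/L) with A = -5 and k = 4, use ∫_0^L sin²(kπx/L) dx = L/2 and ∫_0^L cos²(kπx/L) dx = L/2.
u² = 25·sin²(6*π·x) and (u')² = 900*π^2·cos²(6*π·x), and each of sin², cos² integrates to L/2 = 1/3 over (0, 2/3).
∫_0^2/3 u² dx = 25/3, so ||u||_L² = 5*sqrt(3)/3.
∫_0^2/3 (u')² dx = 300*π^2, so ||u'||_L² = 10*sqrt(3)*π.
Ratio ||u||_L² / ||u'||_L² = 1/(6*π).
Sharp Poincaré constant on H^1_0(0, 2/3) is C_P = L/π = 2/(3*π), achieved by sin(3*π/2·x).
This is the k = 4 harmonic; the ratio L/(kπ) is strictly less than C_P = L/π, consistent with the sharp inequality ||u||_L² ≤ C_P ||u'||_L².


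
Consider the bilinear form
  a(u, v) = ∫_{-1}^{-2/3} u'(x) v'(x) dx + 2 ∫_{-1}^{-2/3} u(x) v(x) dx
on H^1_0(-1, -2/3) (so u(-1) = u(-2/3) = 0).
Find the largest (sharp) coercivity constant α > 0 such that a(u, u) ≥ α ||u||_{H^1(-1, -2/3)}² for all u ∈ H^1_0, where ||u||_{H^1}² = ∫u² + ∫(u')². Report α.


α = 1

Coercivity of a(·,·) on H^1_0(-1, -2/3) means a(u, u) ≥ α ||u||_{H^1}² for every u ∈ H^1_0.
The interval has length L = 1/3, and Poincaré/coercivity depend only on L. Here a(u, u) = ∫(u')² + (2)·∫u².
Here c = 2 ≥ 1, so a(u,u) = ∫(u')² + c∫u² ≥ ∫(u')² + ∫u² = ||u||_{H^1}², i.e. α = 1 works. No larger α is possible: a(u,u) ≥ α||u||_{H^1}² means (1−α)∫(u')² ≥ (α−c)∫u², and for the modes u_n = sin(nπ(x−x₀)/L) (x₀ the left endpoint) one has ∫u_n²/∫(u_n')² = (L/(nπ))² → 0, so a(u_n,u_n)/||u_n||_{H^1}² → 1. Hence the optimal constant is α = 1.
Therefore α = 1.


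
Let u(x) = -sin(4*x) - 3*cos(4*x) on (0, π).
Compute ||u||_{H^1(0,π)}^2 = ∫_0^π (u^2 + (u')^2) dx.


||u||_{H^1(0,π)}^2 = 85*π

u'(x) = 12*sin(4*x) - 4*cos(4*x).
Expand u² and (u')² and integrate term by term on (0, π), using: for integers n ≥ 1, ∫_0^π sin²(nx) dx = ∫_0^π cos²(nx) dx = π/2; for n ≠ n', ∫_0^π sin(nx)sin(n'x) dx = ∫_0^π cos(nx)cos(n'x) dx = 0; and by product-to-sum, ∫_0^π sin(nx)cos(n'x) dx = ½∫_0^π [sin((n+n')x) + sin((n−n')x)] dx, which is 0 when n+n' is even and 2n/(n²−n'²) when n+n' is odd (it need not vanish on (0, π)).
  u² squared terms: (-1)²·∫sin(4x)² dx = 1·π/2 = π/2;  (-3)²·∫cos(4x)² dx = 9·π/2 = 9*π/2.
  u² cross terms: 2·(-1)·(-3)·∫sin(4x)·cos(4x) dx = 6·(0) = 0.
  So ∫_0^π u² dx = π/2 + 9*π/2 + 0 = 5*π.
  (u')² squared terms: (-4)²·∫cos(4x)² dx = 16·π/2 = 8*π;  (12)²·∫sin(4x)² dx = 144·π/2 = 72*π.
  (u')² cross terms: 2·(-4)·(12)·∫cos(4x)·sin(4x) dx = -96·(0) = 0.
  So ∫_0^π (u')² dx = 8*π + 72*π + 0 = 80*π.
||u||_{H^1}^2 = (5*π) + (80*π) = 85*π.


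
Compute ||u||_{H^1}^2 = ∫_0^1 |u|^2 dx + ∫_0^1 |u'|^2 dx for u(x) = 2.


||u||_{H^1}^2 = 4

The H^1 norm (squared) on an interval (0, L) is
  ||u||_{H^1}^2 = ∫_0^L u(x)^2 dx + ∫_0^L u'(x)^2 dx.
Compute u'(x) = 0.
Then u(x)^2 = 4 and u'(x)^2 = 0.
Integrate each monomial from 0 to 1 using ∫_0^1 c·x^n dx = c·1^(n+1)/(n+1):
  ∫_0^1 u(x)^2 dx = ∫_0^1 (4) dx. Term by term:
    ∫_0^1 4 dx = 4.
  ∫_0^1 u'(x)^2 dx = ∫_0^1 (0) dx. Term by term:
    ∫_0^1 0 dx = 0.
Adding: ||u||_{H^1}^2 = 4 + 0 = 4.


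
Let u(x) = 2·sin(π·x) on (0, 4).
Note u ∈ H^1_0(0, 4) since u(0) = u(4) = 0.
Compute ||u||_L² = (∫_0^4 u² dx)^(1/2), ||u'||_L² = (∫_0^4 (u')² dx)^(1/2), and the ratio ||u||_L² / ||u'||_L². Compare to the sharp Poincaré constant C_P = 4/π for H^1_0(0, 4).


||u||_L² / ||u'||_L² = 1/π < C_P = 4/π.

u(x) = 2·sin(π·x), so u'(x) = 2*π*cos(π*x).
Writing u(x) = A·sin(kπx/L) with A = 2 and k = 4, use ∫_0^L sin²(kπx/L) dx = L/2 and ∫_0^L cos²(kπx/L) dx = L/2.
u² = 4·sin²(π·x) and (u')² = 4*π^2·cos²(π·x), and each of sin², cos² integrates to L/2 = 2 over (0, 4).
∫_0^4 u² dx = 8, so ||u||_L² = 2*sqrt(2).
∫_0^4 (u')² dx = 8*π^2, so ||u'||_L² = 2*sqrt(2)*π.
Ratio ||u||_L² / ||u'||_L² = 1/π.
Sharp Poincaré constant on H^1_0(0, 4) is C_P = L/π = 4/π, achieved by sin(π/4·x).
This is the k = 4 harmonic; the ratio L/(kπ) is strictly less than C_P = L/π, consistent with the sharp inequality ||u||_L² ≤ C_P ||u'||_L².


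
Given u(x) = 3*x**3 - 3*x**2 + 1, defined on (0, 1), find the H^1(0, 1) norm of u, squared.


||u||_{H^1}^2 = 25/14

The H^1 norm (squared) on an interval (0, L) is
  ||u||_{H^1}^2 = ∫_0^L u(x)^2 dx + ∫_0^L u'(x)^2 dx.
Compute u'(x) = 9*x**2 - 6*x.
Then u(x)^2 = 9*x**6 - 18*x**5 + 9*x**4 + 6*x**3 - 6*x**2 + 1 and u'(x)^2 = 81*x**4 - 108*x**3 + 36*x**2.
Integrate each monomial from 0 to 1 using ∫_0^1 c·x^n dx = c·1^(n+1)/(n+1):
  ∫_0^1 u(x)^2 dx = ∫_0^1 (9*x^6 - 18*x^5 + 9*x^4 + 6*x^3 - 6*x^2 + 1) dx. Term by term:
    ∫_0^1 9*x^6 dx = 9/7;  ∫_0^1 -18*x^5 dx = -3;  ∫_0^1 9*x^4 dx = 9/5;
    ∫_0^1 6*x^3 dx = 3/2;  ∫_0^1 -6*x^2 dx = -2;  ∫_0^1 1 dx = 1.
  Sum: 9/7 − 3 + 9/5 + 3/2 − 2 + 1 = 41/70.
  ∫_0^1 u'(x)^2 dx = ∫_0^1 (81*x^4 - 108*x^3 + 36*x^2) dx. Term by term:
    ∫_0^1 81*x^4 dx = 81/5;  ∫_0^1 -108*x^3 dx = -27;  ∫_0^1 36*x^2 dx = 12.
  Sum: 81/5 − 27 + 12 = 6/5.
Adding: ||u||_{H^1}^2 = 41/70 + 6/5 = 25/14.


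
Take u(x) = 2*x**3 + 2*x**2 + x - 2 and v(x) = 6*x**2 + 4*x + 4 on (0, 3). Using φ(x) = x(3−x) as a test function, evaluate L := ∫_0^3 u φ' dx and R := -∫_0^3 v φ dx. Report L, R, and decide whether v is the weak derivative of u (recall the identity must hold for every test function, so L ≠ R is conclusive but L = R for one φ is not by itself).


LHS = -522/5, RHS = -1179/10. No, v is not the weak derivative of u.

u(x) = 2*x**3 + 2*x**2 + x - 2, classical derivative u'(x) = 6*x**2 + 4*x + 1.
φ(x) = x(3−x), so φ'(x) = 3 - 2*x.
Note φ(0) = φ(3) = 0, so the boundary term u·φ vanishes.
LHS = ∫_0^3 u(x) φ'(x) dx = ∫_0^3 (-4*x^4 + 2*x^3 + 4*x^2 + 7*x - 6) dx. Term by term:
  ∫_0^3 -4*x^4 dx = -972/5;  ∫_0^3 2*x^3 dx = 81/2;  ∫_0^3 4*x^2 dx = 36;
  ∫_0^3 7*x dx = 63/2;  ∫_0^3 -6 dx = -18.
Sum: -972/5 + 81/2 + 36 + 63/2 − 18 = -522/5.
So LHS = -522/5.
∫_0^3 v(x) φ(x) dx = ∫_0^3 (-6*x^4 + 14*x^3 + 8*x^2 + 12*x) dx. Term by term:
  ∫_0^3 -6*x^4 dx = -1458/5;  ∫_0^3 14*x^3 dx = 567/2;  ∫_0^3 8*x^2 dx = 72;
  ∫_0^3 12*x dx = 54.
Sum: -1458/5 + 567/2 + 72 + 54 = 1179/10.
So RHS = -∫_0^3 v(x) φ(x) dx = -1179/10.
LHS − RHS = 27/2 ≠ 0, so the identity fails.
(For a valid weak derivative the identity must hold for EVERY test function, in particular this one. The failure shows v is NOT the weak derivative of u.)
Correct weak derivative would be u'(x) = 6*x**2 + 4*x + 1.


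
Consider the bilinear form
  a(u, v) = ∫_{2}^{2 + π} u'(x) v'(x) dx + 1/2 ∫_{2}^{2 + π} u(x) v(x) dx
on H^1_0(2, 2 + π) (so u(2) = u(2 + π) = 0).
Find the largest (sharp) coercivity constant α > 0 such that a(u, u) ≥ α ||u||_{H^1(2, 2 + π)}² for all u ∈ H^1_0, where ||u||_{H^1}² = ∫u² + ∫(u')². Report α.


α = 3/4

Coercivity of a(·,·) on H^1_0(2, 2 + π) means a(u, u) ≥ α ||u||_{H^1}² for every u ∈ H^1_0.
The interval has length L = π, and Poincaré/coercivity depend only on L. Here a(u, u) = ∫(u')² + (1/2)·∫u².
Here 0 < c = 1/2 < 1. The condition a(u,u) ≥ α||u||_{H^1}² reads (1−α)∫(u')² ≥ (α−c)∫u². Any admissible α is ≤ 1 (rapidly oscillating u have ∫u²/∫(u')² → 0), and α = 1 would force 0 ≥ (1−c)∫u², impossible since c < 1; so 1−α > 0. By the sharp Poincaré inequality on H^1_0 of an interval of length L, ∫(u')² ≥ (π/L)²∫u² with equality for the first sine mode sin(π(x−x₀)/L) (x₀ the left endpoint), so the inequality holds for all u iff (1−α)(π/L)² ≥ α − c, i.e. α ≤ ((π/L)² + c)/((π/L)² + 1) = (1 + c(L/π)²)/(1 + (L/π)²). With (π/L)² = 1 and c = 1/2, the largest admissible constant is α = ((π/L)² + c)/((π/L)² + 1).
Simplifying, α = 3/4.


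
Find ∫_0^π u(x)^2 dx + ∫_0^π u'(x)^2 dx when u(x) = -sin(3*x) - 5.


||u||_{H^1(0,π)}^2 = 20/3 + 30*π

u'(x) = -3*cos(3*x).
Expand u² and (u')² and integrate term by term on (0, π), using: for integers n ≥ 1, ∫_0^π sin²(nx) dx = ∫_0^π cos²(nx) dx = π/2; for n ≠ n', ∫_0^π sin(nx)sin(n'x) dx = ∫_0^π cos(nx)cos(n'x) dx = 0; and by product-to-sum, ∫_0^π sin(nx)cos(n'x) dx = ½∫_0^π [sin((n+n')x) + sin((n−n')x)] dx, which is 0 when n+n' is even and 2n/(n²−n'²) when n+n' is odd (it need not vanish on (0, π)). For the constant mode: ∫_0^π 1 dx = π, ∫_0^π cos(nx) dx = 0, ∫_0^π sin(nx) dx = (1−(−1)^n)/n.
  u² squared terms: (-5)²·∫1 dx = 25·π = 25*π;  (-1)²·∫sin(3x)² dx = 1·π/2 = π/2.
  u² cross terms: 2·(-5)·(-1)·∫1·sin(3x) dx = 10·(2/3) = 20/3.
  So ∫_0^π u² dx = 25*π + π/2 + 20/3 = 20/3 + 51*π/2.
  (u')² squared terms: (-3)²·∫cos(3x)² dx = 9·π/2 = 9*π/2.
  So ∫_0^π (u')² dx = 9*π/2.
||u||_{H^1}^2 = (20/3 + 51*π/2) + (9*π/2) = 20/3 + 30*π.


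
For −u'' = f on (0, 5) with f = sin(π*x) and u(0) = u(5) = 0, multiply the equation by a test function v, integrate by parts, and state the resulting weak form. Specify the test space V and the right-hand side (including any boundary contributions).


V = H^1_0(0, 5) (so v(0) = v(5) = 0); weak form: ∫_0^5 u'v' dx = ∫_0^5 (sin(π*x)) v dx for all v ∈ V.

Multiply both sides by a test function v and integrate from 0 to 5:
  ∫_0^5 −u''(x) v(x) dx = ∫_0^5 f(x) v(x) dx.
Integrate the LHS by parts once:
  ∫_0^5 −u'' v dx = −[u'(x) v(x)]_0^5 + ∫_0^5 u'(x) v'(x) dx.
Thus ∫_0^5 u'(x) v'(x) dx = ∫_0^5 f(x) v(x) dx + [u'(x) v(x)]_0^5.
Choose V so that boundary terms are either known or forced to vanish.
u is Dirichlet: u(0) = u(5) = 0. Let V = H^1_0(0, 5); then v(0) = v(5) = 0, and [u' v]_0^5 = 0.
Weak formulation: find u (satisfying any essential BC) such that ∫_0^5 u'(x) v'(x) dx = ∫_0^5 f v dx for all v ∈ V.
Substituting f(x) = sin(π*x), the right-hand side is ∫_0^5 (sin(π*x)) v dx.


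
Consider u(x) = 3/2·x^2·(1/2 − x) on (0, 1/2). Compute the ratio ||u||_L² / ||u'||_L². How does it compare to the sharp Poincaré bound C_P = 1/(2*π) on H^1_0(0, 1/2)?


||u||_L² / ||u'||_L² = sqrt(14)/28 < C_P = 1/(2*π).

u(x) = 3/2·x^2·(1/2 − x), so u'(x) = 3*x*(1 - 3*x)/2.
u(x) = 3/2·x^2·(1/2 − x) vanishes at x = 0 and x = 1/2, so u ∈ H^1_0(0, 1/2). Differentiate via the product rule and integrate the resulting polynomials term by term.
  ∫_0^1/2 u² dx = ∫_0^1/2 (9*x^6/4 - 9*x^5/4 + 9*x^4/16) dx. Term by term:
    ∫_0^1/2 9*x^6/4 dx = 9/3584;  ∫_0^1/2 -9*x^5/4 dx = -3/512;  ∫_0^1/2 9*x^4/16 dx = 9/2560.
  Sum: 9/3584 − 3/512 + 9/2560 = 3/17920.
  ∫_0^1/2 (u')² dx = ∫_0^1/2 (81*x^4/4 - 27*x^3/2 + 9*x^2/4) dx. Term by term:
    ∫_0^1/2 81*x^4/4 dx = 81/640;  ∫_0^1/2 -27*x^3/2 dx = -27/128;  ∫_0^1/2 9*x^2/4 dx = 3/32.
  Sum: 81/640 − 27/128 + 3/32 = 3/320.
∫_0^1/2 u² dx = 3/17920, so ||u||_L² = sqrt(210)/1120.
∫_0^1/2 (u')² dx = 3/320, so ||u'||_L² = sqrt(15)/40.
Ratio ||u||_L² / ||u'||_L² = sqrt(14)/28.
Sharp Poincaré constant on H^1_0(0, 1/2) is C_P = L/π = 1/(2*π), achieved by sin(2*π·x).
A polynomial bump cannot attain the sharp Poincaré constant (only the first sine eigenfunction does), so the ratio is strictly less than C_P, consistent with ||u||_L² ≤ C_P ||u'||_L².


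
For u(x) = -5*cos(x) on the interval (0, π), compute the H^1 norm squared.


||u||_{H^1(0,π)}^2 = 25*π

u'(x) = 5*sin(x).
Expand u² and (u')² and integrate term by term on (0, π), using: for integers n ≥ 1, ∫_0^π sin²(nx) dx = ∫_0^π cos²(nx) dx = π/2; for n ≠ n', ∫_0^π sin(nx)sin(n'x) dx = ∫_0^π cos(nx)cos(n'x) dx = 0; and by product-to-sum, ∫_0^π sin(nx)cos(n'x) dx = ½∫_0^π [sin((n+n')x) + sin((n−n')x)] dx, which is 0 when n+n' is even and 2n/(n²−n'²) when n+n' is odd (it need not vanish on (0, π)).
  u² squared terms: (-5)²·∫cos(x)² dx = 25·π/2 = 25*π/2.
  So ∫_0^π u² dx = 25*π/2.
  (u')² squared terms: (5)²·∫sin(x)² dx = 25·π/2 = 25*π/2.
  So ∫_0^π (u')² dx = 25*π/2.
||u||_{H^1}^2 = (25*π/2) + (25*π/2) = 25*π.


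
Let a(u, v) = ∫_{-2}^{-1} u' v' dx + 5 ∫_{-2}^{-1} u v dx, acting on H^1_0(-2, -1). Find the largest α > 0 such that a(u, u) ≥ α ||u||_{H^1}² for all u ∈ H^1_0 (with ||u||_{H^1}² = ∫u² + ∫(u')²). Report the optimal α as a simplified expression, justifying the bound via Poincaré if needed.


α = 1

Coercivity of a(·,·) on H^1_0(-2, -1) means a(u, u) ≥ α ||u||_{H^1}² for every u ∈ H^1_0.
The interval has length L = 1, and Poincaré/coercivity depend only on L. Here a(u, u) = ∫(u')² + (5)·∫u².
Here c = 5 ≥ 1, so a(u,u) = ∫(u')² + c∫u² ≥ ∫(u')² + ∫u² = ||u||_{H^1}², i.e. α = 1 works. No larger α is possible: a(u,u) ≥ α||u||_{H^1}² means (1−α)∫(u')² ≥ (α−c)∫u², and for the modes u_n = sin(nπ(x−x₀)/L) (x₀ the left endpoint) one has ∫u_n²/∫(u_n')² = (L/(nπ))² → 0, so a(u_n,u_n)/||u_n||_{H^1}² → 1. Hence the optimal constant is α = 1.
Therefore α = 1.


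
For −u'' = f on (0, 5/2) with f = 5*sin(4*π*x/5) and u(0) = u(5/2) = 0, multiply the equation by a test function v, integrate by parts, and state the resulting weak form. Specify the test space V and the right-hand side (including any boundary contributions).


V = H^1_0(0, 5/2) (so v(0) = v(5/2) = 0); weak form: ∫_0^5/2 u'v' dx = ∫_0^5/2 (5*sin(4*π*x/5)) v dx for all v ∈ V.

Multiply both sides by a test function v and integrate from 0 to 5/2:
  ∫_0^5/2 −u''(x) v(x) dx = ∫_0^5/2 f(x) v(x) dx.
Integrate the LHS by parts once:
  ∫_0^5/2 −u'' v dx = −[u'(x) v(x)]_0^5/2 + ∫_0^5/2 u'(x) v'(x) dx.
Thus ∫_0^5/2 u'(x) v'(x) dx = ∫_0^5/2 f(x) v(x) dx + [u'(x) v(x)]_0^5/2.
Choose V so that boundary terms are either known or forced to vanish.
u is Dirichlet: u(0) = u(5/2) = 0. Let V = H^1_0(0, 5/2); then v(0) = v(5/2) = 0, and [u' v]_0^5/2 = 0.
Weak formulation: find u (satisfying any essential BC) such that ∫_0^5/2 u'(x) v'(x) dx = ∫_0^5/2 f v dx for all v ∈ V.
Substituting f(x) = 5*sin(4*π*x/5), the right-hand side is ∫_0^5/2 (5*sin(4*π*x/5)) v dx.


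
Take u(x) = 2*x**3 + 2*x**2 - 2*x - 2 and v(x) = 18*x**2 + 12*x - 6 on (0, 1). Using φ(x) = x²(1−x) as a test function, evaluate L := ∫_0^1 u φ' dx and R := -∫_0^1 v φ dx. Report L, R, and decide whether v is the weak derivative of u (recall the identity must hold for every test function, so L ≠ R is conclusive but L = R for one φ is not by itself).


LHS = -7/30, RHS = -7/10. No, v is not the weak derivative of u.

u(x) = 2*x**3 + 2*x**2 - 2*x - 2, classical derivative u'(x) = 6*x**2 + 4*x - 2.
φ(x) = x²(1−x), so φ'(x) = x*(2 - 3*x).
Note φ(0) = φ(1) = 0, so the boundary term u·φ vanishes.
LHS = ∫_0^1 u(x) φ'(x) dx = ∫_0^1 (-6*x^5 - 2*x^4 + 10*x^3 + 2*x^2 - 4*x) dx. Term by term:
  ∫_0^1 -6*x^5 dx = -1;  ∫_0^1 -2*x^4 dx = -2/5;  ∫_0^1 10*x^3 dx = 5/2;
  ∫_0^1 2*x^2 dx = 2/3;  ∫_0^1 -4*x dx = -2.
Sum: -1 − 2/5 + 5/2 + 2/3 − 2 = -7/30.
So LHS = -7/30.
∫_0^1 v(x) φ(x) dx = ∫_0^1 (-18*x^5 + 6*x^4 + 18*x^3 - 6*x^2) dx. Term by term:
  ∫_0^1 -18*x^5 dx = -3;  ∫_0^1 6*x^4 dx = 6/5;  ∫_0^1 18*x^3 dx = 9/2;
  ∫_0^1 -6*x^2 dx = -2.
Sum: -3 + 6/5 + 9/2 − 2 = 7/10.
So RHS = -∫_0^1 v(x) φ(x) dx = -7/10.
LHS − RHS = 7/15 ≠ 0, so the identity fails.
(For a valid weak derivative the identity must hold for EVERY test function, in particular this one. The failure shows v is NOT the weak derivative of u.)
Correct weak derivative would be u'(x) = 6*x**2 + 4*x - 2.


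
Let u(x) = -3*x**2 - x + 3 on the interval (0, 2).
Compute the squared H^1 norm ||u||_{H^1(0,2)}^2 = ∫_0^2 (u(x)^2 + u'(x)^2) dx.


||u||_{H^1}^2 = 2464/15

The H^1 norm (squared) on an interval (0, L) is
  ||u||_{H^1}^2 = ∫_0^L u(x)^2 dx + ∫_0^L u'(x)^2 dx.
Compute u'(x) = -6*x - 1.
Then u(x)^2 = 9*x**4 + 6*x**3 - 17*x**2 - 6*x + 9 and u'(x)^2 = 36*x**2 + 12*x + 1.
Integrate each monomial from 0 to 2 using ∫_0^2 c·x^n dx = c·2^(n+1)/(n+1):
  ∫_0^2 u(x)^2 dx = ∫_0^2 (9*x^4 + 6*x^3 - 17*x^2 - 6*x + 9) dx. Term by term:
    ∫_0^2 9*x^4 dx = 288/5;  ∫_0^2 6*x^3 dx = 24;  ∫_0^2 -17*x^2 dx = -136/3;
    ∫_0^2 -6*x dx = -12;  ∫_0^2 9 dx = 18.
  Sum: 288/5 + 24 − 136/3 − 12 + 18 = 634/15.
  ∫_0^2 u'(x)^2 dx = ∫_0^2 (36*x^2 + 12*x + 1) dx. Term by term:
    ∫_0^2 36*x^2 dx = 96;  ∫_0^2 12*x dx = 24;  ∫_0^2 1 dx = 2.
  Sum: 96 + 24 + 2 = 122.
Adding: ||u||_{H^1}^2 = 634/15 + 122 = 2464/15.


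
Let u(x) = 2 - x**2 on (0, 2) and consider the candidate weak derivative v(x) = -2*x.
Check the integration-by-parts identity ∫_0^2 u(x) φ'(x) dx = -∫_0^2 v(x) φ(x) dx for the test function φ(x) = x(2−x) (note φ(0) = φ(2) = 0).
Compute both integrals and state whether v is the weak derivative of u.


LHS = 8/3, RHS = 8/3. Yes, v = u' weakly.

u(x) = 2 - x**2, classical derivative u'(x) = -2*x.
φ(x) = x(2−x), so φ'(x) = 2 - 2*x.
Note φ(0) = φ(2) = 0, so the boundary term u·φ vanishes.
LHS = ∫_0^2 u(x) φ'(x) dx = ∫_0^2 (2*x^3 - 2*x^2 - 4*x + 4) dx. Term by term:
  ∫_0^2 2*x^3 dx = 8;  ∫_0^2 -2*x^2 dx = -16/3;  ∫_0^2 -4*x dx = -8;
  ∫_0^2 4 dx = 8.
Sum: 8 − 16/3 − 8 + 8 = 8/3.
So LHS = 8/3.
∫_0^2 v(x) φ(x) dx = ∫_0^2 (2*x^3 - 4*x^2) dx. Term by term:
  ∫_0^2 2*x^3 dx = 8;  ∫_0^2 -4*x^2 dx = -32/3.
Sum: 8 − 32/3 = -8/3.
So RHS = -∫_0^2 v(x) φ(x) dx = 8/3.
LHS = RHS, so the identity holds for this test φ.
Moreover u is smooth here and v(x) = u'(x) = -2*x pointwise, so the identity holds for every test function. Hence v is the weak derivative of u.


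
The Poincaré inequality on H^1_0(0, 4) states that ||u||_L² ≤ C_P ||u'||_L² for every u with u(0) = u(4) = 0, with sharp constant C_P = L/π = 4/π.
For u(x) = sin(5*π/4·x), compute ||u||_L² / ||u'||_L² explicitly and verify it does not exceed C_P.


||u||_L² / ||u'||_L² = 4/(5*π) < C_P = 4/π.

u(x) = sin(5*π/4·x), so u'(x) = 5*π*cos(5*π*x/4)/4.
Writing u(x) = A·sin(kπx/L) with A = 1 and k = 5, use ∫_0^L sin²(kπx/L) dx = L/2 and ∫_0^L cos²(kπx/L) dx = L/2.
u² = 1·sin²(5*π/4·x) and (u')² = 25*π^2/16·cos²(5*π/4·x), and each of sin², cos² integrates to L/2 = 2 over (0, 4).
∫_0^4 u² dx = 2, so ||u||_L² = sqrt(2).
∫_0^4 (u')² dx = 25*π^2/8, so ||u'||_L² = 5*sqrt(2)*π/4.
Ratio ||u||_L² / ||u'||_L² = 4/(5*π).
Sharp Poincaré constant on H^1_0(0, 4) is C_P = L/π = 4/π, achieved by sin(π/4·x).
This is the k = 5 harmonic; the ratio L/(kπ) is strictly less than C_P = L/π, consistent with the sharp inequality ||u||_L² ≤ C_P ||u'||_L².


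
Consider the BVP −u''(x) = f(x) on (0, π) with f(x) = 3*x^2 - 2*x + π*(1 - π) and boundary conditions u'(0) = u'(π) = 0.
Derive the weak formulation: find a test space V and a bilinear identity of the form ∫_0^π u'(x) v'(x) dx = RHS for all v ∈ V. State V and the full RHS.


V = H^1(0, π) (no boundary constraint on v; u is determined up to an additive constant); weak form: ∫_0^π u'v' dx = ∫_0^π (3*x^2 - 2*x + π*(1 - π)) v dx for all v ∈ V.

Multiply both sides by a test function v and integrate from 0 to π:
  ∫_0^π −u''(x) v(x) dx = ∫_0^π f(x) v(x) dx.
Integrate the LHS by parts once:
  ∫_0^π −u'' v dx = −[u'(x) v(x)]_0^π + ∫_0^π u'(x) v'(x) dx.
Thus ∫_0^π u'(x) v'(x) dx = ∫_0^π f(x) v(x) dx + [u'(x) v(x)]_0^π.
Choose V so that boundary terms are either known or forced to vanish.
u has homogeneous Neumann: u'(0) = u'(π) = 0. So [u' v]_0^π = 0·v(π) − 0·v(0) = 0 for any v; take V = H^1(0, π).
Weak formulation: find u (satisfying any essential BC) such that ∫_0^π u'(x) v'(x) dx = ∫_0^π f v dx for all v ∈ V (homogeneous Neumann, so boundary terms vanish).
Substituting f(x) = 3*x^2 - 2*x + π*(1 - π), the right-hand side is ∫_0^π (3*x^2 - 2*x + π*(1 - π)) v dx.
Compatibility check (pure Neumann): taking v ≡ 1 ∈ V gives 0 = ∫_0^π f dx + (0) − (0), i.e. ∫_0^π f dx must equal u'(0) − u'(π) = 0. Indeed ∫_0^π (3*x^2 - 2*x + π*(1 - π)) dx = 0, so the data are compatible. The solution is then unique only up to an additive constant (fix it e.g. by requiring ∫_0^π u dx = 0).


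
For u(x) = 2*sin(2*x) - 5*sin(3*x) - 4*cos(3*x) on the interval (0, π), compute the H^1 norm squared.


||u||_{H^1(0,π)}^2 = 128 + 215*π

u'(x) = 12*sin(3*x) + 4*cos(2*x) - 15*cos(3*x).
Expand u² and (u')² and integrate term by term on (0, π), using: for integers n ≥ 1, ∫_0^π sin²(nx) dx = ∫_0^π cos²(nx) dx = π/2; for n ≠ n', ∫_0^π sin(nx)sin(n'x) dx = ∫_0^π cos(nx)cos(n'x) dx = 0; and by product-to-sum, ∫_0^π sin(nx)cos(n'x) dx = ½∫_0^π [sin((n+n')x) + sin((n−n')x)] dx, which is 0 when n+n' is even and 2n/(n²−n'²) when n+n' is odd (it need not vanish on (0, π)).
  u² squared terms: (-5)²·∫sin(3x)² dx = 25·π/2 = 25*π/2;  (-4)²·∫cos(3x)² dx = 16·π/2 = 8*π;  (2)²·∫sin(2x)² dx = 4·π/2 = 2*π.
  u² cross terms: 2·(-5)·(-4)·∫sin(3x)·cos(3x) dx = 40·(0) = 0;  2·(-5)·(2)·∫sin(3x)·sin(2x) dx = -20·(0) = 0;  2·(-4)·(2)·∫cos(3x)·sin(2x) dx = -16·(-4/5) = 64/5.
  So ∫_0^π u² dx = 25*π/2 + 8*π + 2*π + 0 + 0 + 64/5 = 64/5 + 45*π/2.
  (u')² squared terms: (-15)²·∫cos(3x)² dx = 225·π/2 = 225*π/2;  (4)²·∫cos(2x)² dx = 16·π/2 = 8*π;  (12)²·∫sin(3x)² dx = 144·π/2 = 72*π.
  (u')² cross terms: 2·(-15)·(4)·∫cos(3x)·cos(2x) dx = -120·(0) = 0;  2·(-15)·(12)·∫cos(3x)·sin(3x) dx = -360·(0) = 0;  2·(4)·(12)·∫cos(2x)·sin(3x) dx = 96·(6/5) = 576/5.
  So ∫_0^π (u')² dx = 225*π/2 + 8*π + 72*π + 0 + 0 + 576/5 = 576/5 + 385*π/2.
||u||_{H^1}^2 = (64/5 + 45*π/2) + (576/5 + 385*π/2) = 128 + 215*π.


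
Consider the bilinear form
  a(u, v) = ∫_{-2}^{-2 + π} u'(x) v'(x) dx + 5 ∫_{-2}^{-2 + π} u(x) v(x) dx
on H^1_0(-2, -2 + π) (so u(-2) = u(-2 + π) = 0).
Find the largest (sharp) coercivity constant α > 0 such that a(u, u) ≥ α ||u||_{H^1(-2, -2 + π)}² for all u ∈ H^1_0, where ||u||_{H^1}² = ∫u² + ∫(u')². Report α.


α = 1

Coercivity of a(·,·) on H^1_0(-2, -2 + π) means a(u, u) ≥ α ||u||_{H^1}² for every u ∈ H^1_0.
The interval has length L = π, and Poincaré/coercivity depend only on L. Here a(u, u) = ∫(u')² + (5)·∫u².
Here c = 5 ≥ 1, so a(u,u) = ∫(u')² + c∫u² ≥ ∫(u')² + ∫u² = ||u||_{H^1}², i.e. α = 1 works. No larger α is possible: a(u,u) ≥ α||u||_{H^1}² means (1−α)∫(u')² ≥ (α−c)∫u², and for the modes u_n = sin(nπ(x−x₀)/L) (x₀ the left endpoint) one has ∫u_n²/∫(u_n')² = (L/(nπ))² → 0, so a(u_n,u_n)/||u_n||_{H^1}² → 1. Hence the optimal constant is α = 1.
Therefore α = 1.


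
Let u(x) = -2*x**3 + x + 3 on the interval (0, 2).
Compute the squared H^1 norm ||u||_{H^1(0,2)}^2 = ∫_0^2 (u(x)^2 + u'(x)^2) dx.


||u||_{H^1}^2 = 24424/105

The H^1 norm (squared) on an interval (0, L) is
  ||u||_{H^1}^2 = ∫_0^L u(x)^2 dx + ∫_0^L u'(x)^2 dx.
Compute u'(x) = 1 - 6*x**2.
Then u(x)^2 = 4*x**6 - 4*x**4 - 12*x**3 + x**2 + 6*x + 9 and u'(x)^2 = 36*x**4 - 12*x**2 + 1.
Integrate each monomial from 0 to 2 using ∫_0^2 c·x^n dx = c·2^(n+1)/(n+1):
  ∫_0^2 u(x)^2 dx = ∫_0^2 (4*x^6 - 4*x^4 - 12*x^3 + x^2 + 6*x + 9) dx. Term by term:
    ∫_0^2 4*x^6 dx = 512/7;  ∫_0^2 -4*x^4 dx = -128/5;  ∫_0^2 -12*x^3 dx = -48;
    ∫_0^2 x^2 dx = 8/3;  ∫_0^2 6*x dx = 12;  ∫_0^2 9 dx = 18.
  Sum: 512/7 − 128/5 − 48 + 8/3 + 12 + 18 = 3382/105.
  ∫_0^2 u'(x)^2 dx = ∫_0^2 (36*x^4 - 12*x^2 + 1) dx. Term by term:
    ∫_0^2 36*x^4 dx = 1152/5;  ∫_0^2 -12*x^2 dx = -32;  ∫_0^2 1 dx = 2.
  Sum: 1152/5 − 32 + 2 = 1002/5.
Adding: ||u||_{H^1}^2 = 3382/105 + 1002/5 = 24424/105.


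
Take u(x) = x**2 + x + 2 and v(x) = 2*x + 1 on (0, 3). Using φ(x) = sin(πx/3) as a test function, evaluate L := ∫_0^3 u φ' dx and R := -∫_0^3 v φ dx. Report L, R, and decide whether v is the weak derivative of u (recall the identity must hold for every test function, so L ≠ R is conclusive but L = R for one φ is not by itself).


LHS = -24/π, RHS = -24/π. Yes, v = u' weakly.

u(x) = x**2 + x + 2, classical derivative u'(x) = 2*x + 1.
φ(x) = sin(πx/3), so φ'(x) = π*cos(π*x/3)/3.
Note φ(0) = φ(3) = 0, so the boundary term u·φ vanishes.
LHS = ∫_0^3 u(x) φ'(x) dx = ∫_0^3 (π*x^2*cos(π*x/3)/3 + π*x*cos(π*x/3)/3 + 2*π*cos(π*x/3)/3) dx. Term by term:
  ∫_0^3 2*π*cos(π*x/3)/3 dx = 0;  ∫_0^3 π*x*cos(π*x/3)/3 dx = -6/π;  ∫_0^3 π*x^2*cos(π*x/3)/3 dx = -18/π.
Sum: 0 − 6/π − 18/π = -24/π.
So LHS = -24/π.
∫_0^3 v(x) φ(x) dx = ∫_0^3 (2*x*sin(π*x/3) + sin(π*x/3)) dx. Term by term:
  ∫_0^3 2*x*sin(π*x/3) dx = 18/π;  ∫_0^3 sin(π*x/3) dx = 6/π.
Sum: 18/π + 6/π = 24/π.
So RHS = -∫_0^3 v(x) φ(x) dx = -24/π.
LHS = RHS, so the identity holds for this test φ.
Moreover u is smooth here and v(x) = u'(x) = 2*x + 1 pointwise, so the identity holds for every test function. Hence v is the weak derivative of u.


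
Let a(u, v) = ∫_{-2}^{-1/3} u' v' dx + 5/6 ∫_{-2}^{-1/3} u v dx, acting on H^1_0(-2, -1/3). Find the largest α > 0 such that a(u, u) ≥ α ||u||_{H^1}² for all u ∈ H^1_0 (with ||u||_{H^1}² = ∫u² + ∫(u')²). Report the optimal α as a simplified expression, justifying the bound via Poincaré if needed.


α = (125 + 54*π^2)/(6*(25 + 9*π^2))

Coercivity of a(·,·) on H^1_0(-2, -1/3) means a(u, u) ≥ α ||u||_{H^1}² for every u ∈ H^1_0.
The interval has length L = 5/3, and Poincaré/coercivity depend only on L. Here a(u, u) = ∫(u')² + (5/6)·∫u².
Here 0 < c = 5/6 < 1. The condition a(u,u) ≥ α||u||_{H^1}² reads (1−α)∫(u')² ≥ (α−c)∫u². Any admissible α is ≤ 1 (rapidly oscillating u have ∫u²/∫(u')² → 0), and α = 1 would force 0 ≥ (1−c)∫u², impossible since c < 1; so 1−α > 0. By the sharp Poincaré inequality on H^1_0 of an interval of length L, ∫(u')² ≥ (π/L)²∫u² with equality for the first sine mode sin(π(x−x₀)/L) (x₀ the left endpoint), so the inequality holds for all u iff (1−α)(π/L)² ≥ α − c, i.e. α ≤ ((π/L)² + c)/((π/L)² + 1) = (1 + c(L/π)²)/(1 + (L/π)²). With (π/L)² = 9*π^2/25 and c = 5/6, the largest admissible constant is α = ((π/L)² + c)/((π/L)² + 1).
Simplifying, α = (125 + 54*π^2)/(6*(25 + 9*π^2)).
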